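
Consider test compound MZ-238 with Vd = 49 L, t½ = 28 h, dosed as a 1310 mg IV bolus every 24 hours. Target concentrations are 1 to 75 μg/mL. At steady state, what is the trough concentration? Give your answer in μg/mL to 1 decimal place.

Over one 24-h interval, 24/28 ≈ 0.85714 half-lives elapse, leaving f ≈ 0.5520 of each dose.
Each bolus raises the concentration by D/Vd = 1310/49 ≈ 26.735 μg/mL.
Steady-state trough Cmin,ss = C₀·f/(1−f) ≈ 26.735 × 0.5520/0.4480 ≈ 32.941 μg/mL.
Trough 32.9 μg/mL vs MEC 1 μg/mL: adequate.

32.9 μg/mL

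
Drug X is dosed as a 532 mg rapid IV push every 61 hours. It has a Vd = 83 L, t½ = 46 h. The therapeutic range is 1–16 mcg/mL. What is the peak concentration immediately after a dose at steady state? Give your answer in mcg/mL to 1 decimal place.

10.7 mcg/mL

Over one 61-h interval, 61/46 ≈ 1.3261 half-lives elapse, leaving f ≈ 0.3988 of each dose.
Accumulation ratio R = 1/(1 − f) ≈ 1/0.6012 ≈ 1.6633.
Single-dose peak C₀ = D/Vd = 532/83 ≈ 6.410 mcg/mL.
Steady-state peak Cmax,ss = C₀·R ≈ 6.410 × 1.6633 ≈ 10.662 mcg/mL.
Peak 10.7 mcg/mL vs MTC 16 mcg/mL: below toxic threshold.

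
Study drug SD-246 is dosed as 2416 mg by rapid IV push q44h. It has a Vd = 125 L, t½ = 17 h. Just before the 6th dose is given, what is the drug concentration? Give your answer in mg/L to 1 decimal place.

f = (1/2)^(τ/t½) = (1/2)^(44/17) ≈ 0.1663.
C₀ = D/Vd = 2416/125 ≈ 19.328 mg/L.
Before the 6th dose, 5 doses have been given. Superposition: Cmin = C₀·(f + f² + … + f^5).
≈ 19.328 × (0.1663 + 0.0277 + 0.0046 + 0.0008 + 0.0001) ≈ 19.328 × 0.1995 ≈ 3.856 mg/L.

3.9 mg/L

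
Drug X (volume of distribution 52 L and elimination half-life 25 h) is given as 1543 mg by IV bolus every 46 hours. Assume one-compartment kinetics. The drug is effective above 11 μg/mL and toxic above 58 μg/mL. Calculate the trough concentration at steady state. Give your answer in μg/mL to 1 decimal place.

Over one 46-h interval, 46/25 ≈ 1.84 half-lives elapse, leaving f ≈ 0.2793 of each dose.
At steady state, accumulation factor R = 1/(1 − e^(−kτ)) ≈ 1.3875.
Each bolus raises the concentration by D/Vd = 1543/52 ≈ 29.673 μg/mL.
Cmax,ss = C₀/(1 − f) ≈ 29.673/0.7207 ≈ 41.172 μg/mL.
Steady-state trough Cmin,ss = Cmax,ss·f ≈ 41.172 × 0.2793 ≈ 11.499 μg/mL.
Trough 11.5 μg/mL vs MEC 11 μg/mL: adequate.

11.5 μg/mL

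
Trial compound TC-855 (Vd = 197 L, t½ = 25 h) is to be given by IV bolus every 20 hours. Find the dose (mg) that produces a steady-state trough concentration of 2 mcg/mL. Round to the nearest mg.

292 mg

τ/t½ = 20/25 ≈ 0.8, so f = (1/2)^(20/25) ≈ 0.574349.
Cmin,ss = (D/Vd)·f/(1−f), so D = Cmin,ss·Vd·(1−f)/f.
D = 2 × 197 × (1−f)/f ≈ 2 × 197 × 0.74110 ≈ 291.99 mg.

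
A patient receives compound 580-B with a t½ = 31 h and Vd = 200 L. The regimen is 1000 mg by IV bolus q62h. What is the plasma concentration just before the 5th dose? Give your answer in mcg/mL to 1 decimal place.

f = (1/2)^(τ/t½) = (1/2)^(62/31) ≈ 0.2500.
C₀ = D/Vd = 1000/200 ≈ 5.000 mcg/mL.
Before the 5th dose, 4 doses have been given. Superposition: Cmin = C₀·(f + f² + … + f^4).
≈ 5.000 × (0.2500 + 0.0625 + 0.0156 + 0.0039) ≈ 5.000 × 0.3320 ≈ 1.660 mcg/mL.

1.7 mcg/mL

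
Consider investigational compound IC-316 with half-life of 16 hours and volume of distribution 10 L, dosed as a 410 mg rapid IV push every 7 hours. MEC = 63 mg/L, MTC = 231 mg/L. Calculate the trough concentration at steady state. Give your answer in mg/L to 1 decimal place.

115.7 mg/L

Over one 7-h interval, 7/16 ≈ 0.4375 half-lives elapse, leaving f ≈ 0.7384 of each dose.
Accumulation ratio R = 1/(1 − f) ≈ 1/0.2616 ≈ 3.8226.
Each bolus raises the concentration by D/Vd = 410/10 ≈ 41.000 mg/L.
Steady-state peak Cmax,ss = C₀·R ≈ 41.000 × 3.8226 ≈ 156.727 mg/L.
One interval later, Cmin,ss = Cmax,ss·e^(−kτ) ≈ 156.727 × 0.7384 ≈ 115.727 mg/L.
Trough 115.7 mg/L vs MEC 63 mg/L: adequate.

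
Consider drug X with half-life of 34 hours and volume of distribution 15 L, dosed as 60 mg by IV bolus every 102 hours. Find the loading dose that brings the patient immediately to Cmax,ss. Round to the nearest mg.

f = (1/2)^(102/34) ≈ 0.125000; accumulation ratio R = 1/(1−f) ≈ 1.14286.
Loading dose to hit Cmax,ss on first dose: D_load = D_maint·R ≈ 60 × 1.14286 ≈ 68.57 mg.

69 mg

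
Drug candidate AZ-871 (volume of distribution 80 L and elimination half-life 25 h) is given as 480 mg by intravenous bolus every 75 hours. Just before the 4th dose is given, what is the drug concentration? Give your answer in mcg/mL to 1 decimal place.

0.9 mcg/mL

f = (1/2)^(τ/t½) = (1/2)^(75/25) ≈ 0.1250.
C₀ = D/Vd = 480/80 ≈ 6.000 mcg/mL.
Before the 4th dose, 3 doses have been given. Superposition: Cmin = C₀·(f + f² + … + f^3).
≈ 6.000 × (0.1250 + 0.0156 + 0.0020) ≈ 6.000 × 0.1426 ≈ 0.856 mcg/mL.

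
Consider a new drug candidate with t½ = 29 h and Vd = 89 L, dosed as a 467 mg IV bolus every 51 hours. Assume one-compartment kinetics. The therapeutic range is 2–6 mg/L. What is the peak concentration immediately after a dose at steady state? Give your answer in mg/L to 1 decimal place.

k = ln2/t½ = ln2/29 ≈ 0.023902 h⁻¹; fraction remaining f = e^(−kτ) = e^(−0.023902×51) ≈ 0.2955.
Accumulation ratio R = 1/(1 − f) ≈ 1/0.7045 ≈ 1.4194.
Single-dose peak C₀ = D/Vd = 467/89 ≈ 5.247 mg/L.
Steady-state peak Cmax,ss = C₀·R ≈ 5.247 × 1.4194 ≈ 7.448 mg/L.
Peak 7.4 mg/L vs MTC 6 mg/L: exceeds toxic threshold.

7.4 mg/L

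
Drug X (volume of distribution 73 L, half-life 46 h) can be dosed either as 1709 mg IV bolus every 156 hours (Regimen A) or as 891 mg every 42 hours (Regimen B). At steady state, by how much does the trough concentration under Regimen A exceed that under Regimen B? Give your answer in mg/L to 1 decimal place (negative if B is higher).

-11.4 mg/L

Regimen A: f = (1/2)^(156/46) ≈ 0.0953; Cmin,ss = (1709/73)·f/(1−f) ≈ 2.466 mg/L.
Regimen B: f = (1/2)^(42/46) ≈ 0.5311; Cmin,ss = (891/73)·f/(1−f) ≈ 13.825 mg/L.
Difference ≈ 2.466 − 13.825 ≈ -11.359 mg/L.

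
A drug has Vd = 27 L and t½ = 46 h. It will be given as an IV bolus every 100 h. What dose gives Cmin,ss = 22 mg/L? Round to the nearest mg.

τ/t½ = 100/46 ≈ 2.1739, so f = (1/2)^(100/46) ≈ 0.221609.
Cmin,ss = (D/Vd)·f/(1−f), so D = Cmin,ss·Vd·(1−f)/f.
D = 22 × 27 × (1−f)/f ≈ 22 × 27 × 3.51245 ≈ 2086.40 mg.

2086 mg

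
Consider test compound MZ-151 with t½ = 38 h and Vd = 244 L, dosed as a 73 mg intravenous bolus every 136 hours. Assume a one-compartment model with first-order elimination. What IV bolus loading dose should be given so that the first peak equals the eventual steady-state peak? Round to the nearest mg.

f = (1/2)^(136/38) ≈ 0.083682; accumulation ratio R = 1/(1−f) ≈ 1.09132.
Loading dose to hit Cmax,ss on first dose: D_load = D_maint·R ≈ 73 × 1.09132 ≈ 79.67 mg.

80 mg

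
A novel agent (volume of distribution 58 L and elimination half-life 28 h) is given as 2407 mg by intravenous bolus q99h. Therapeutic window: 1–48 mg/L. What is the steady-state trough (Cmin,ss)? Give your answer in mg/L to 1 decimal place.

3.9 mg/L

k = ln2/t½ = ln2/28 ≈ 0.024755 h⁻¹; fraction remaining f = e^(−kτ) = e^(−0.024755×99) ≈ 0.0862.
Accumulation ratio R = 1/(1 − f) ≈ 1/0.9138 ≈ 1.0943.
Single-dose peak C₀ = D/Vd = 2407/58 ≈ 41.500 mg/L.
Steady-state peak Cmax,ss = C₀·R ≈ 41.500 × 1.0943 ≈ 45.413 mg/L.
One interval later, Cmin,ss = Cmax,ss·e^(−kτ) ≈ 45.413 × 0.0862 ≈ 3.915 mg/L.
Trough 3.9 mg/L vs MEC 1 mg/L: adequate.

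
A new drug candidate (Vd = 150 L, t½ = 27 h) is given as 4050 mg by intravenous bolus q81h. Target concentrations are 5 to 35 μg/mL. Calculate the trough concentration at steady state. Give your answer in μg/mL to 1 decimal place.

The dosing interval is 3 half-lives, so f = 2^(−3) = 0.125.
Accumulation ratio R = 1/(1 − f) = 1/0.875 = 8/7.
Single-dose peak C₀ = D/Vd = 4050/150 = 27 μg/mL.
Steady-state peak Cmax,ss = C₀·R = 27 × 8/7 ≈ 30.857 μg/mL.
Steady-state trough Cmin,ss = Cmax,ss·f ≈ 30.857 × 0.125 ≈ 3.857 μg/mL.
Trough 3.9 μg/mL vs MEC 5 μg/mL: subtherapeutic.

3.9 μg/mL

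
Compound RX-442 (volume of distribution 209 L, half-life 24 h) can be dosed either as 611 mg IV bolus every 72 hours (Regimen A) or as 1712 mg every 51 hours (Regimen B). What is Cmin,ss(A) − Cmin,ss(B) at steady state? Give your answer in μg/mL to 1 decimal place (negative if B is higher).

-2.0 μg/mL

Regimen A: f = (1/2)^(72/24) ≈ 0.1250; Cmin,ss = (611/209)·f/(1−f) ≈ 0.418 μg/mL.
Regimen B: f = (1/2)^(51/24) ≈ 0.2293; Cmin,ss = (1712/209)·f/(1−f) ≈ 2.437 μg/mL.
Difference ≈ 0.418 − 2.437 ≈ -2.019 μg/mL.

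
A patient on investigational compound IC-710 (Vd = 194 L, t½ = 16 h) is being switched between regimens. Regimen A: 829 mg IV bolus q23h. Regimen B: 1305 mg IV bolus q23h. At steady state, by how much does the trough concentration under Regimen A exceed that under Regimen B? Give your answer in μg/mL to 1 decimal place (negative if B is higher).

Regimen A: f = (1/2)^(23/16) ≈ 0.3692; Cmin,ss = (829/194)·f/(1−f) ≈ 2.501 μg/mL.
Regimen B: f = (1/2)^(23/16) ≈ 0.3692; Cmin,ss = (1305/194)·f/(1−f) ≈ 3.937 μg/mL.
Difference ≈ 2.501 − 3.937 ≈ -1.436 μg/mL.

-1.4 μg/mL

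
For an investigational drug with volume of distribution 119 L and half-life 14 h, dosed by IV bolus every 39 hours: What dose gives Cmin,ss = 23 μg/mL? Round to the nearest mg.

τ/t½ = 39/14 ≈ 2.7857, so f = (1/2)^(39/14) ≈ 0.145016.
Cmin,ss = (D/Vd)·f/(1−f), so D = Cmin,ss·Vd·(1−f)/f.
D = 23 × 119 × (1−f)/f ≈ 23 × 119 × 5.89579 ≈ 16136.78 mg.

16137 mg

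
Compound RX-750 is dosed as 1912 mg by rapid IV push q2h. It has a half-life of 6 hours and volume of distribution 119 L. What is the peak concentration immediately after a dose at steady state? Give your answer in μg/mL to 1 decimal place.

k = ln2/t½ = ln2/6 ≈ 0.115525 h⁻¹; fraction remaining f = e^(−kτ) = e^(−0.115525×2) ≈ 0.7937.
Accumulation ratio R = 1/(1 − f) ≈ 1/0.2063 ≈ 4.8473.
Each bolus raises the concentration by D/Vd = 1912/119 ≈ 16.067 μg/mL.
Cmax,ss = C₀/(1 − f) ≈ 16.067/0.2063 ≈ 77.882 μg/mL.

77.9 μg/mL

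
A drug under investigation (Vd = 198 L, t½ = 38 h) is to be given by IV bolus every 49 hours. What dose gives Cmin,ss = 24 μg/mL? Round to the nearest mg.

τ/t½ = 49/38 ≈ 1.2895, so f = (1/2)^(49/38) ≈ 0.409100.
Cmin,ss = (D/Vd)·f/(1−f), so D = Cmin,ss·Vd·(1−f)/f.
D = 24 × 198 × (1−f)/f ≈ 24 × 198 × 1.44439 ≈ 6863.74 mg.

6864 mg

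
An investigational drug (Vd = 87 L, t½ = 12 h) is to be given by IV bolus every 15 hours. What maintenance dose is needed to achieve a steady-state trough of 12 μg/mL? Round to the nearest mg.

1439 mg

τ/t½ = 15/12 ≈ 1.25, so f = (1/2)^(15/12) ≈ 0.420448.
Cmin,ss = (D/Vd)·f/(1−f), so D = Cmin,ss·Vd·(1−f)/f.
D = 12 × 87 × (1−f)/f ≈ 12 × 87 × 1.37842 ≈ 1439.07 mg.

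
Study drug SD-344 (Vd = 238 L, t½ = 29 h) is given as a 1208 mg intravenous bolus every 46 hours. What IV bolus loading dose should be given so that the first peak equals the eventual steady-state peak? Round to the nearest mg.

1811 mg

f = (1/2)^(46/29) ≈ 0.333046; accumulation ratio R = 1/(1−f) ≈ 1.49935.
Loading dose to hit Cmax,ss on first dose: D_load = D_maint·R ≈ 1208 × 1.49935 ≈ 1811.21 mg.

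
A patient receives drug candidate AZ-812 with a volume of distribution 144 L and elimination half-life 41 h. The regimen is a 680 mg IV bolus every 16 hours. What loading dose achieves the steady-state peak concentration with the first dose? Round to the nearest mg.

f = (1/2)^(16/41) ≈ 0.763001; accumulation ratio R = 1/(1−f) ≈ 4.21943.
Loading dose to hit Cmax,ss on first dose: D_load = D_maint·R ≈ 680 × 4.21943 ≈ 2869.21 mg.

2869 mg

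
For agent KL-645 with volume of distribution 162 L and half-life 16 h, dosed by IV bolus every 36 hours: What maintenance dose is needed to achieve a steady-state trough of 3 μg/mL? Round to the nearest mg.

τ/t½ = 36/16 ≈ 2.25, so f = (1/2)^(36/16) ≈ 0.210224.
Cmin,ss = (D/Vd)·f/(1−f), so D = Cmin,ss·Vd·(1−f)/f.
D = 3 × 162 × (1−f)/f ≈ 3 × 162 × 3.75683 ≈ 1825.82 mg.

1826 mg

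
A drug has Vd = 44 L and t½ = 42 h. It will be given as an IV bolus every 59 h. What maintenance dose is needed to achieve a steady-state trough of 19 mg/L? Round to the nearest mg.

τ/t½ = 59/42 ≈ 1.4048, so f = (1/2)^(59/42) ≈ 0.377680.
Cmin,ss = (D/Vd)·f/(1−f), so D = Cmin,ss·Vd·(1−f)/f.
D = 19 × 44 × (1−f)/f ≈ 19 × 44 × 1.64774 ≈ 1377.51 mg.

1378 mg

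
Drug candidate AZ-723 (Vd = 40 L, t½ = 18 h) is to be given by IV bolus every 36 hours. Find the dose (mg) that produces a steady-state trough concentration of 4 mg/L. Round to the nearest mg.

τ/t½ = 36/18 ≈ 2, so f = (1/2)^(36/18) ≈ 0.250000.
Cmin,ss = (D/Vd)·f/(1−f), so D = Cmin,ss·Vd·(1−f)/f.
D = 4 × 40 × (1−f)/f ≈ 4 × 40 × 3.00000 ≈ 480.00 mg.

480 mg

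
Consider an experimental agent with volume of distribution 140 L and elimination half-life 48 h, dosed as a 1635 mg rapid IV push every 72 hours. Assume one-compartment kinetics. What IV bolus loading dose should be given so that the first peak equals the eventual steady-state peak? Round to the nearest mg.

f = (1/2)^(72/48) ≈ 0.353553; accumulation ratio R = 1/(1−f) ≈ 1.54692.
Loading dose to hit Cmax,ss on first dose: D_load = D_maint·R ≈ 1635 × 1.54692 ≈ 2529.21 mg.

2529 mg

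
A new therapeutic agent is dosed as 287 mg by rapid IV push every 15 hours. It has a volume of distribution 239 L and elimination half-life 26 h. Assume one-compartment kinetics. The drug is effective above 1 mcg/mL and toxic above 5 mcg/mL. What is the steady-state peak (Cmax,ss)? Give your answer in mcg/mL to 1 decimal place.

τ/t½ = 15/26 ≈ 0.57692, so fraction remaining f = (1/2)^(15/26) ≈ 0.6704.
Accumulation ratio R = 1/(1 − f) ≈ 1/0.3296 ≈ 3.0340.
Single-dose peak C₀ = D/Vd = 287/239 ≈ 1.201 mcg/mL.
Steady-state peak Cmax,ss = C₀·R ≈ 1.201 × 3.0340 ≈ 3.644 mcg/mL.
Peak 3.6 mcg/mL vs MTC 5 mcg/mL: below toxic threshold.

3.6 mcg/mL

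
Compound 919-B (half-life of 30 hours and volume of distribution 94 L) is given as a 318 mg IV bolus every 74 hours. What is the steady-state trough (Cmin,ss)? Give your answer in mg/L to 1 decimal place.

0.7 mg/L

k = ln2/t½ = ln2/30 ≈ 0.023105 h⁻¹; fraction remaining f = e^(−kτ) = e^(−0.023105×74) ≈ 0.1809.
Accumulation ratio R = 1/(1 − f) ≈ 1/0.8191 ≈ 1.2209.
Each bolus raises the concentration by D/Vd = 318/94 ≈ 3.383 mg/L.
Cmax,ss = C₀/(1 − f) ≈ 3.383/0.8191 ≈ 4.130 mg/L.
One interval later, Cmin,ss = Cmax,ss·e^(−kτ) ≈ 4.130 × 0.1809 ≈ 0.747 mg/L.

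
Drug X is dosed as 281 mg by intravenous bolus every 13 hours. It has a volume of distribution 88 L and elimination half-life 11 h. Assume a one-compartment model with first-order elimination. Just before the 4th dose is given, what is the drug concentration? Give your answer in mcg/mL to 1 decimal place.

2.3 mcg/mL

f = (1/2)^(τ/t½) = (1/2)^(13/11) ≈ 0.4408.
C₀ = D/Vd = 281/88 ≈ 3.193 mcg/mL.
Before the 4th dose, 3 doses have been given. Superposition: Cmin = C₀·(f + f² + … + f^3).
≈ 3.193 × (0.4408 + 0.1943 + 0.0856) ≈ 3.193 × 0.7207 ≈ 2.301 mcg/mL.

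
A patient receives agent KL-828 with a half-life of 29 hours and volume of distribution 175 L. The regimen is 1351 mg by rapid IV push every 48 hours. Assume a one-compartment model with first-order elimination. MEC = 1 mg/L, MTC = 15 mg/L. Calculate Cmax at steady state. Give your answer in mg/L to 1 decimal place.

11.3 mg/L

Over one 48-h interval, 48/29 ≈ 1.6552 half-lives elapse, leaving f ≈ 0.3175 of each dose.
At steady state, accumulation factor R = 1/(1 − e^(−kτ)) ≈ 1.4652.
Each bolus raises the concentration by D/Vd = 1351/175 ≈ 7.720 mg/L.
Cmax,ss = C₀/(1 − f) ≈ 7.720/0.6825 ≈ 11.311 mg/L.
Peak 11.3 mg/L vs MTC 15 mg/L: below toxic threshold.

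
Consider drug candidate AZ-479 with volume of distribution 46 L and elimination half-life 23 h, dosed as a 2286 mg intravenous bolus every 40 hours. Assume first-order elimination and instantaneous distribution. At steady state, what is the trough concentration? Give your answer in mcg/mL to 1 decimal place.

τ/t½ = 40/23 ≈ 1.7391, so fraction remaining f = (1/2)^(40/23) ≈ 0.2996.
At steady state, accumulation factor R = 1/(1 − e^(−kτ)) ≈ 1.4278.
Single-dose peak C₀ = D/Vd = 2286/46 ≈ 49.696 mcg/mL.
Cmax,ss = C₀/(1 − f) ≈ 49.696/0.7004 ≈ 70.954 mcg/mL.
Steady-state trough Cmin,ss = Cmax,ss·f ≈ 70.954 × 0.2996 ≈ 21.258 mcg/mL.

21.3 mcg/mL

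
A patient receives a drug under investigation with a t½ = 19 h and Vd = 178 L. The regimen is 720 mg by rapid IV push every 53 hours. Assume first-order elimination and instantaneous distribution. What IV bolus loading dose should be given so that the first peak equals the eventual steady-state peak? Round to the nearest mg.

842 mg

f = (1/2)^(53/19) ≈ 0.144639; accumulation ratio R = 1/(1−f) ≈ 1.16910.
Loading dose to hit Cmax,ss on first dose: D_load = D_maint·R ≈ 720 × 1.16910 ≈ 841.75 mg.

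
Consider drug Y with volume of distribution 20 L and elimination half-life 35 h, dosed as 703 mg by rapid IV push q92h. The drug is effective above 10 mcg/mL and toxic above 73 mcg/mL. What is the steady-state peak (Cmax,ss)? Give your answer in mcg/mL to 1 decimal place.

41.9 mcg/mL

τ/t½ = 92/35 ≈ 2.6286, so fraction remaining f = (1/2)^(92/35) ≈ 0.1617.
Accumulation ratio R = 1/(1 − f) ≈ 1/0.8383 ≈ 1.1929.
Each bolus raises the concentration by D/Vd = 703/20 ≈ 35.150 mcg/mL.
Cmax,ss = C₀/(1 − f) ≈ 35.150/0.8383 ≈ 41.930 mcg/mL.
Peak 41.9 mcg/mL vs MTC 73 mcg/mL: below toxic threshold.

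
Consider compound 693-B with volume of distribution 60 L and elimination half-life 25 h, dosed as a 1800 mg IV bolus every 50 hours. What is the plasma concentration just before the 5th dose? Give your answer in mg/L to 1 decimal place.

10.0 mg/L

f = (1/2)^(τ/t½) = (1/2)^(50/25) ≈ 0.2500.
C₀ = D/Vd = 1800/60 ≈ 30.000 mg/L.
Before the 5th dose, 4 doses have been given. Superposition: Cmin = C₀·(f + f² + … + f^4).
≈ 30.000 × (0.2500 + 0.0625 + 0.0156 + 0.0039) ≈ 30.000 × 0.3320 ≈ 9.960 mg/L.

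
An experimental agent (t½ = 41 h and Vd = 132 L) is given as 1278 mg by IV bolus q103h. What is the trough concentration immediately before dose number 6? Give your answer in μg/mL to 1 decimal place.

2.1 μg/mL

f = (1/2)^(τ/t½) = (1/2)^(103/41) ≈ 0.1753.
C₀ = D/Vd = 1278/132 ≈ 9.682 μg/mL.
Before the 6th dose, 5 doses have been given. Superposition: Cmin = C₀·(f + f² + … + f^5).
≈ 9.682 × (0.1753 + 0.0307 + 0.0054 + 0.0009 + 0.0002) ≈ 9.682 × 0.2125 ≈ 2.057 μg/mL.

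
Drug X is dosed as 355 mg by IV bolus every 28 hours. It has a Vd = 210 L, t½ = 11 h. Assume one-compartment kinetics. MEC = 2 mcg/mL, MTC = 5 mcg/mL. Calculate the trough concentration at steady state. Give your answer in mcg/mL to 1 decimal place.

k = ln2/t½ = ln2/11 ≈ 0.063013 h⁻¹; fraction remaining f = e^(−kτ) = e^(−0.063013×28) ≈ 0.1713.
Accumulation ratio R = 1/(1 − f) ≈ 1/0.8287 ≈ 1.2067.
Each bolus raises the concentration by D/Vd = 355/210 ≈ 1.690 mcg/mL.
Steady-state peak Cmax,ss = C₀·R ≈ 1.690 × 1.2067 ≈ 2.039 mcg/mL.
One interval later, Cmin,ss = Cmax,ss·e^(−kτ) ≈ 2.039 × 0.1713 ≈ 0.349 mcg/mL.
Trough 0.3 mcg/mL vs MEC 2 mcg/mL: subtherapeutic.

0.3 mcg/mL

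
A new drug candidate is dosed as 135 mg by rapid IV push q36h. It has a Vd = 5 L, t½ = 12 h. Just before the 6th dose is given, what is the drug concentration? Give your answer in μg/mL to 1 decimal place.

3.9 μg/mL

f = (1/2)^(τ/t½) = (1/2)^(36/12) ≈ 0.1250.
C₀ = D/Vd = 135/5 ≈ 27.000 μg/mL.
Before the 6th dose, 5 doses have been given. Superposition: Cmin = C₀·(f + f² + … + f^5).
≈ 27.000 × (0.1250 + 0.0156 + 0.0020 + 0.0002 + 0.0000) ≈ 27.000 × 0.1428 ≈ 3.856 μg/mL.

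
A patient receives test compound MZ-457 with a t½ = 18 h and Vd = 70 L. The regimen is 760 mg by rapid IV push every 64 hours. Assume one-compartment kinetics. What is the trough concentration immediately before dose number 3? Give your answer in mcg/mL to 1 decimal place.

1.0 mcg/mL

f = (1/2)^(τ/t½) = (1/2)^(64/18) ≈ 0.0850.
C₀ = D/Vd = 760/70 ≈ 10.857 mcg/mL.
Before the 3rd dose, 2 doses have been given. Superposition: Cmin = C₀·(f + f²).
≈ 10.857 × (0.0850 + 0.0072) ≈ 10.857 × 0.0922 ≈ 1.001 mcg/mL.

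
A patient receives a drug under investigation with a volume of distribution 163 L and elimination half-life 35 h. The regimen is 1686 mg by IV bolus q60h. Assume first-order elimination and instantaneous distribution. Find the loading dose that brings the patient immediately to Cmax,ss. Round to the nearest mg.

f = (1/2)^(60/35) ≈ 0.304753; accumulation ratio R = 1/(1−f) ≈ 1.43834.
Loading dose to hit Cmax,ss on first dose: D_load = D_maint·R ≈ 1686 × 1.43834 ≈ 2425.04 mg.

2425 mg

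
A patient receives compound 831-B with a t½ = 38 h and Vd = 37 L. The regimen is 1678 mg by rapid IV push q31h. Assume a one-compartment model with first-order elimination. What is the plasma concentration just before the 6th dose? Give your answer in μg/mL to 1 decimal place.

f = (1/2)^(τ/t½) = (1/2)^(31/38) ≈ 0.5681.
C₀ = D/Vd = 1678/37 ≈ 45.351 μg/mL.
Before the 6th dose, 5 doses have been given. Superposition: Cmin = C₀·(f + f² + … + f^5).
≈ 45.351 × (0.5681 + 0.3227 + 0.1833 + 0.1042 + 0.0592) ≈ 45.351 × 1.2375 ≈ 56.122 μg/mL.

56.1 μg/mL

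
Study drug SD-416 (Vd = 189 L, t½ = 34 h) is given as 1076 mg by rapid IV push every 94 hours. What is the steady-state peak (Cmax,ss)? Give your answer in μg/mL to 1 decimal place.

6.7 μg/mL

Over one 94-h interval, 94/34 ≈ 2.7647 half-lives elapse, leaving f ≈ 0.1471 of each dose.
Accumulation ratio R = 1/(1 − f) ≈ 1/0.8529 ≈ 1.1725.
Each bolus raises the concentration by D/Vd = 1076/189 ≈ 5.693 μg/mL.
Steady-state peak Cmax,ss = C₀·R ≈ 5.693 × 1.1725 ≈ 6.675 μg/mL.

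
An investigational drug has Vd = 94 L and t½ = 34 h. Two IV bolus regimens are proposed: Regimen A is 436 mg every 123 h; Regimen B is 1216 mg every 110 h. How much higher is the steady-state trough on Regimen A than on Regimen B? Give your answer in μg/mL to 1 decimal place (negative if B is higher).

-1.1 μg/mL

Regimen A: f = (1/2)^(123/34) ≈ 0.0815; Cmin,ss = (436/94)·f/(1−f) ≈ 0.412 μg/mL.
Regimen B: f = (1/2)^(110/34) ≈ 0.1062; Cmin,ss = (1216/94)·f/(1−f) ≈ 1.537 μg/mL.
Difference ≈ 0.412 − 1.537 ≈ -1.125 μg/mL.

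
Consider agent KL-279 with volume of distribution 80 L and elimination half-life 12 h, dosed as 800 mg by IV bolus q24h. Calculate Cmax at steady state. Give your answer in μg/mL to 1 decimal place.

τ = 24 h = 2 half-lives, so f = (1/2)^2 = 0.25.
At steady state, R = 1/(1 − 0.25) = 4/3.
Single-dose peak C₀ = D/Vd = 800/80 = 10 μg/mL.
Steady-state peak Cmax,ss = C₀·R = 10 × 4/3 ≈ 13.333 μg/mL.

13.3 μg/mL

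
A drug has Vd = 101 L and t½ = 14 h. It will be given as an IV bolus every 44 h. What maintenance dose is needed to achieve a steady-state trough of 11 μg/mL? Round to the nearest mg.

8702 mg

τ/t½ = 44/14 ≈ 3.1429, so f = (1/2)^(44/14) ≈ 0.113215.
Cmin,ss = (D/Vd)·f/(1−f), so D = Cmin,ss·Vd·(1−f)/f.
D = 11 × 101 × (1−f)/f ≈ 11 × 101 × 7.83275 ≈ 8702.19 mg.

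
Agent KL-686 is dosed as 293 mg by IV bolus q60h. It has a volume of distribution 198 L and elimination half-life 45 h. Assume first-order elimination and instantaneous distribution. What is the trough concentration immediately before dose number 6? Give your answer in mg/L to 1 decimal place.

1.0 mg/L

f = (1/2)^(τ/t½) = (1/2)^(60/45) ≈ 0.3969.
C₀ = D/Vd = 293/198 ≈ 1.480 mg/L.
Before the 6th dose, 5 doses have been given. Superposition: Cmin = C₀·(f + f² + … + f^5).
≈ 1.480 × (0.3969 + 0.1575 + 0.0625 + 0.0248 + 0.0098) ≈ 1.480 × 0.6515 ≈ 0.964 mg/L.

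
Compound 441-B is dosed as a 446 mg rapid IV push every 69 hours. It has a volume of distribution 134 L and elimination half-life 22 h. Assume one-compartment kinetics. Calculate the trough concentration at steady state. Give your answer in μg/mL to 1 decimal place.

0.4 μg/mL

τ/t½ = 69/22 ≈ 3.1364, so fraction remaining f = (1/2)^(69/22) ≈ 0.1137.
Accumulation ratio R = 1/(1 − f) ≈ 1/0.8863 ≈ 1.1283.
Single-dose peak C₀ = D/Vd = 446/134 ≈ 3.328 μg/mL.
Cmax,ss = C₀/(1 − f) ≈ 3.328/0.8863 ≈ 3.755 μg/mL.
Steady-state trough Cmin,ss = Cmax,ss·f ≈ 3.755 × 0.1137 ≈ 0.427 μg/mL.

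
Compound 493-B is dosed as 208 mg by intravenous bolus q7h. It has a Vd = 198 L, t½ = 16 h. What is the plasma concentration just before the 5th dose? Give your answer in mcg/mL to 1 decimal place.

2.1 mcg/mL

f = (1/2)^(τ/t½) = (1/2)^(7/16) ≈ 0.7384.
C₀ = D/Vd = 208/198 ≈ 1.051 mcg/mL.
Before the 5th dose, 4 doses have been given. Superposition: Cmin = C₀·(f + f² + … + f^4).
≈ 1.051 × (0.7384 + 0.5452 + 0.4026 + 0.2973) ≈ 1.051 × 1.9835 ≈ 2.085 mcg/mL.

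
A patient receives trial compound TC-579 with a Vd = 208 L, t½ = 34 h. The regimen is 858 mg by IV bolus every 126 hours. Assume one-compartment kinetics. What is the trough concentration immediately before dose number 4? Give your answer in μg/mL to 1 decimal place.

0.3 μg/mL

f = (1/2)^(τ/t½) = (1/2)^(126/34) ≈ 0.0766.
C₀ = D/Vd = 858/208 ≈ 4.125 μg/mL.
Before the 4th dose, 3 doses have been given. Superposition: Cmin = C₀·(f + f² + … + f^3).
≈ 4.125 × (0.0766 + 0.0059 + 0.0004) ≈ 4.125 × 0.0829 ≈ 0.342 μg/mL.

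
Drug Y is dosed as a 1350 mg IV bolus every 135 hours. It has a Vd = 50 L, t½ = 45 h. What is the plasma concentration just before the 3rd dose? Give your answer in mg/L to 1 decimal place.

3.8 mg/L

f = (1/2)^(τ/t½) = (1/2)^(135/45) ≈ 0.1250.
C₀ = D/Vd = 1350/50 ≈ 27.000 mg/L.
Before the 3rd dose, 2 doses have been given. Superposition: Cmin = C₀·(f + f²).
≈ 27.000 × (0.1250 + 0.0156) ≈ 27.000 × 0.1406 ≈ 3.796 mg/L.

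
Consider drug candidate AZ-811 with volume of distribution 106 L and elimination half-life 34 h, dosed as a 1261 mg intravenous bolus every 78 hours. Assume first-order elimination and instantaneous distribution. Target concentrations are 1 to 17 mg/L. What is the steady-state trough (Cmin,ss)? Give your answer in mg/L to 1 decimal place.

3.0 mg/L

τ/t½ = 78/34 ≈ 2.2941, so fraction remaining f = (1/2)^(78/34) ≈ 0.2039.
At steady state, accumulation factor R = 1/(1 − e^(−kτ)) ≈ 1.2561.
Each bolus raises the concentration by D/Vd = 1261/106 ≈ 11.896 mg/L.
Steady-state peak Cmax,ss = C₀·R ≈ 11.896 × 1.2561 ≈ 14.943 mg/L.
One interval later, Cmin,ss = Cmax,ss·e^(−kτ) ≈ 14.943 × 0.2039 ≈ 3.047 mg/L.
Trough 3.0 mg/L vs MEC 1 mg/L: adequate.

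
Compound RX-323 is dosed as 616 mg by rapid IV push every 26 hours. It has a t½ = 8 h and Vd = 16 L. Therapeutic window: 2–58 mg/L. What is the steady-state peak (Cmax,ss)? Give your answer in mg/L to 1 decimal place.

Over one 26-h interval, 26/8 ≈ 3.25 half-lives elapse, leaving f ≈ 0.1051 of each dose.
At steady state, accumulation factor R = 1/(1 − e^(−kτ)) ≈ 1.1174.
Single-dose peak C₀ = D/Vd = 616/16 ≈ 38.500 mg/L.
Steady-state peak Cmax,ss = C₀·R ≈ 38.500 × 1.1174 ≈ 43.020 mg/L.
Peak 43.0 mg/L vs MTC 58 mg/L: below toxic threshold.

43.0 mg/L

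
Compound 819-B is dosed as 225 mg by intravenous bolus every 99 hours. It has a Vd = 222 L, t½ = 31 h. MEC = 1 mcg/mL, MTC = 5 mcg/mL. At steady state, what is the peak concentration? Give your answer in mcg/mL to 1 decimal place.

k = ln2/t½ = ln2/31 ≈ 0.022360 h⁻¹; fraction remaining f = e^(−kτ) = e^(−0.022360×99) ≈ 0.1093.
At steady state, accumulation factor R = 1/(1 − e^(−kτ)) ≈ 1.1227.
Each bolus raises the concentration by D/Vd = 225/222 ≈ 1.014 mcg/mL.
Cmax,ss = C₀/(1 − f) ≈ 1.014/0.8907 ≈ 1.138 mcg/mL.
Peak 1.1 mcg/mL vs MTC 5 mcg/mL: below toxic threshold.

1.1 mcg/mL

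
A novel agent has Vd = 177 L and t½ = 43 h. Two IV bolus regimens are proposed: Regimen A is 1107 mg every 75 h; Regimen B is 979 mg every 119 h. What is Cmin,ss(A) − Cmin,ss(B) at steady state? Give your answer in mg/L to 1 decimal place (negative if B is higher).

Regimen A: f = (1/2)^(75/43) ≈ 0.2985; Cmin,ss = (1107/177)·f/(1−f) ≈ 2.661 mg/L.
Regimen B: f = (1/2)^(119/43) ≈ 0.1469; Cmin,ss = (979/177)·f/(1−f) ≈ 0.952 mg/L.
Difference ≈ 2.661 − 0.952 ≈ 1.709 mg/L.

1.7 mg/L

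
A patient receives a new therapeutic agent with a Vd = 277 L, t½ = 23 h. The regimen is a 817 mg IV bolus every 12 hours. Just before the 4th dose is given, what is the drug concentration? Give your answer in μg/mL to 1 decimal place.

f = (1/2)^(τ/t½) = (1/2)^(12/23) ≈ 0.6965.
C₀ = D/Vd = 817/277 ≈ 2.949 μg/mL.
Before the 4th dose, 3 doses have been given. Superposition: Cmin = C₀·(f + f² + … + f^3).
≈ 2.949 × (0.6965 + 0.4851 + 0.3379) ≈ 2.949 × 1.5195 ≈ 4.481 μg/mL.

4.5 μg/mL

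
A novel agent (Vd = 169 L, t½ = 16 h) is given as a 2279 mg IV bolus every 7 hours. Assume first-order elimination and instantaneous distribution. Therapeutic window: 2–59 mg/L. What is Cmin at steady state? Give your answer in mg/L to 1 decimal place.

τ/t½ = 7/16 ≈ 0.4375, so fraction remaining f = (1/2)^(7/16) ≈ 0.7384.
Accumulation ratio R = 1/(1 − f) ≈ 1/0.2616 ≈ 3.8226.
Each bolus raises the concentration by D/Vd = 2279/169 ≈ 13.485 mg/L.
Steady-state peak Cmax,ss = C₀·R ≈ 13.485 × 3.8226 ≈ 51.548 mg/L.
Steady-state trough Cmin,ss = Cmax,ss·f ≈ 51.548 × 0.7384 ≈ 38.063 mg/L.
Trough 38.1 mg/L vs MEC 2 mg/L: adequate.

38.1 mg/L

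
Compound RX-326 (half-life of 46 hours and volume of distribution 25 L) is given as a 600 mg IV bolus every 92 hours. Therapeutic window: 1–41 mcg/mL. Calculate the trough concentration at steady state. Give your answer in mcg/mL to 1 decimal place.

The dosing interval is 2 half-lives, so f = 2^(−2) = 0.25.
Accumulation ratio R = 1/(1 − f) = 1/0.75 = 4/3.
Single-dose peak C₀ = D/Vd = 600/25 = 24 mcg/mL.
Steady-state peak Cmax,ss = C₀·R = 24 × 4/3 ≈ 32.000 mcg/mL.
Steady-state trough Cmin,ss = Cmax,ss·f ≈ 32.000 × 0.25 ≈ 8.000 mcg/mL.
Trough 8.0 mcg/mL vs MEC 1 mcg/mL: adequate.

8.0 mcg/mL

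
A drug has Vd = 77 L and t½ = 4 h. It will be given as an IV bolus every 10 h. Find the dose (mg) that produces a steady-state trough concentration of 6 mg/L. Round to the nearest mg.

2151 mg

τ/t½ = 10/4 ≈ 2.5, so f = (1/2)^(10/4) ≈ 0.176777.
Cmin,ss = (D/Vd)·f/(1−f), so D = Cmin,ss·Vd·(1−f)/f.
D = 6 × 77 × (1−f)/f ≈ 6 × 77 × 4.65684 ≈ 2151.46 mg.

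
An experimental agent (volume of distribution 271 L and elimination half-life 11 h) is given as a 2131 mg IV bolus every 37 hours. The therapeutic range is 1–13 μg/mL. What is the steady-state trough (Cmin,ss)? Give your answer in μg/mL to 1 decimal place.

0.8 μg/mL

τ/t½ = 37/11 ≈ 3.3636, so fraction remaining f = (1/2)^(37/11) ≈ 0.0972.
Each bolus raises the concentration by D/Vd = 2131/271 ≈ 7.863 μg/mL.
Steady-state trough Cmin,ss = C₀·f/(1−f) ≈ 7.863 × 0.0972/0.9028 ≈ 0.847 μg/mL.
Trough 0.8 μg/mL vs MEC 1 μg/mL: subtherapeutic.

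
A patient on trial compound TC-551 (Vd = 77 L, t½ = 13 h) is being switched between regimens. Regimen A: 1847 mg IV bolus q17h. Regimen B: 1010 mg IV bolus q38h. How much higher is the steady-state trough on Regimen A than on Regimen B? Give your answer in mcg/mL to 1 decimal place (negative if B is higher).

Regimen A: f = (1/2)^(17/13) ≈ 0.4040; Cmin,ss = (1847/77)·f/(1−f) ≈ 16.260 mcg/mL.
Regimen B: f = (1/2)^(38/13) ≈ 0.1318; Cmin,ss = (1010/77)·f/(1−f) ≈ 1.991 mcg/mL.
Difference ≈ 16.260 − 1.991 ≈ 14.269 mcg/mL.

14.3 mcg/mL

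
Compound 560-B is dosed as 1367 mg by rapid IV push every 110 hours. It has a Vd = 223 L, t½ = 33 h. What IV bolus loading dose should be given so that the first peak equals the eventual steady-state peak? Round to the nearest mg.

f = (1/2)^(110/33) ≈ 0.099213; accumulation ratio R = 1/(1−f) ≈ 1.11014.
Loading dose to hit Cmax,ss on first dose: D_load = D_maint·R ≈ 1367 × 1.11014 ≈ 1517.56 mg.

1518 mg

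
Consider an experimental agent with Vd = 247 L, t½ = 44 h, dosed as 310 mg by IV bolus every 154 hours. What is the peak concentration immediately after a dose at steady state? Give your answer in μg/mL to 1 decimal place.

1.4 μg/mL

Over one 154-h interval, 154/44 ≈ 3.5 half-lives elapse, leaving f ≈ 0.0884 of each dose.
At steady state, accumulation factor R = 1/(1 − e^(−kτ)) ≈ 1.0970.
Single-dose peak C₀ = D/Vd = 310/247 ≈ 1.255 μg/mL.
Steady-state peak Cmax,ss = C₀·R ≈ 1.255 × 1.0970 ≈ 1.377 μg/mL.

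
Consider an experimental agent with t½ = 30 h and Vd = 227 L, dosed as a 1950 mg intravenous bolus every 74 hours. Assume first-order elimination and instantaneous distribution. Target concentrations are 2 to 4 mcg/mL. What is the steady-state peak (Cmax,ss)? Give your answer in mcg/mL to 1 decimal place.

Over one 74-h interval, 74/30 ≈ 2.4667 half-lives elapse, leaving f ≈ 0.1809 of each dose.
At steady state, accumulation factor R = 1/(1 − e^(−kτ)) ≈ 1.2209.
Each bolus raises the concentration by D/Vd = 1950/227 ≈ 8.590 mcg/mL.
Steady-state peak Cmax,ss = C₀·R ≈ 8.590 × 1.2209 ≈ 10.488 mcg/mL.
Peak 10.5 mcg/mL vs MTC 4 mcg/mL: exceeds toxic threshold.

10.5 mcg/mL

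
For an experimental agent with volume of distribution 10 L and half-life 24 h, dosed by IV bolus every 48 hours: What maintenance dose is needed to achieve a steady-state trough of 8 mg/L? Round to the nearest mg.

240 mg

τ/t½ = 48/24 ≈ 2, so f = (1/2)^(48/24) ≈ 0.250000.
Cmin,ss = (D/Vd)·f/(1−f), so D = Cmin,ss·Vd·(1−f)/f.
D = 8 × 10 × (1−f)/f ≈ 8 × 10 × 3.00000 ≈ 240.00 mg.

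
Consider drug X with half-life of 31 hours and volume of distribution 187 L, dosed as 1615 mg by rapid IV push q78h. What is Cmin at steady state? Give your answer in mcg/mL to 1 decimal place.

1.8 mcg/mL

k = ln2/t½ = ln2/31 ≈ 0.022360 h⁻¹; fraction remaining f = e^(−kτ) = e^(−0.022360×78) ≈ 0.1748.
Each bolus raises the concentration by D/Vd = 1615/187 ≈ 8.636 mcg/mL.
Steady-state trough Cmin,ss = C₀·f/(1−f) ≈ 8.636 × 0.1748/0.8252 ≈ 1.829 mcg/mL.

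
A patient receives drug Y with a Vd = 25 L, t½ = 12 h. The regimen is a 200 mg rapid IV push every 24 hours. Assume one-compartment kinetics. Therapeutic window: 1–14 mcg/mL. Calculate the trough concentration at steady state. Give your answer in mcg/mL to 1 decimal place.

The dosing interval is 2 half-lives, so f = 2^(−2) = 0.25.
At steady state, R = 1/(1 − 0.25) = 4/3.
Single-dose peak C₀ = D/Vd = 200/25 = 8 mcg/mL.
Steady-state peak Cmax,ss = C₀·R = 8 × 4/3 ≈ 10.667 mcg/mL.
Steady-state trough Cmin,ss = Cmax,ss·f ≈ 10.667 × 0.25 ≈ 2.667 mcg/mL.
Trough 2.7 mcg/mL vs MEC 1 mcg/mL: adequate.

2.7 mcg/mL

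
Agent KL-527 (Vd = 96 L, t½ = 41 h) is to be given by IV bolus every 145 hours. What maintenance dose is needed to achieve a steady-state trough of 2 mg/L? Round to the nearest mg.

τ/t½ = 145/41 ≈ 3.5366, so f = (1/2)^(145/41) ≈ 0.086175.
Cmin,ss = (D/Vd)·f/(1−f), so D = Cmin,ss·Vd·(1−f)/f.
D = 2 × 96 × (1−f)/f ≈ 2 × 96 × 10.60429 ≈ 2036.02 mg.

2036 mg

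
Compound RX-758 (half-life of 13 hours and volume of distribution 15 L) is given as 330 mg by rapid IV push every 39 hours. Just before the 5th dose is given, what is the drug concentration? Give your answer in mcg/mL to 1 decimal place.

3.1 mcg/mL

f = (1/2)^(τ/t½) = (1/2)^(39/13) ≈ 0.1250.
C₀ = D/Vd = 330/15 ≈ 22.000 mcg/mL.
Before the 5th dose, 4 doses have been given. Superposition: Cmin = C₀·(f + f² + … + f^4).
≈ 22.000 × (0.1250 + 0.0156 + 0.0020 + 0.0002) ≈ 22.000 × 0.1428 ≈ 3.142 mcg/mL.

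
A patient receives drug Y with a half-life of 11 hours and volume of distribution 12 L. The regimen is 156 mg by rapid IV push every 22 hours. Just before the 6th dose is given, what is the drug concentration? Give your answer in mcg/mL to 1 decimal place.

4.3 mcg/mL

f = (1/2)^(τ/t½) = (1/2)^(22/11) ≈ 0.2500.
C₀ = D/Vd = 156/12 ≈ 13.000 mcg/mL.
Before the 6th dose, 5 doses have been given. Superposition: Cmin = C₀·(f + f² + … + f^5).
≈ 13.000 × (0.2500 + 0.0625 + 0.0156 + 0.0039 + 0.0010) ≈ 13.000 × 0.3330 ≈ 4.329 mcg/mL.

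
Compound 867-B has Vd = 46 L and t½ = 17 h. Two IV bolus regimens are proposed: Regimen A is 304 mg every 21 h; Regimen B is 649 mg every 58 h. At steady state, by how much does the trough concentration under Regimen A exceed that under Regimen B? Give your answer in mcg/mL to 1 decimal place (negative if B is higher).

3.4 mcg/mL

Regimen A: f = (1/2)^(21/17) ≈ 0.4248; Cmin,ss = (304/46)·f/(1−f) ≈ 4.881 mcg/mL.
Regimen B: f = (1/2)^(58/17) ≈ 0.0940; Cmin,ss = (649/46)·f/(1−f) ≈ 1.464 mcg/mL.
Difference ≈ 4.881 − 1.464 ≈ 3.417 mcg/mL.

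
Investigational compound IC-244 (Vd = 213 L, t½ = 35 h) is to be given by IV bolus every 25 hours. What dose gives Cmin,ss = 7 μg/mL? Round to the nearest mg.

τ/t½ = 25/35 ≈ 0.71429, so f = (1/2)^(25/35) ≈ 0.609507.
Cmin,ss = (D/Vd)·f/(1−f), so D = Cmin,ss·Vd·(1−f)/f.
D = 7 × 213 × (1−f)/f ≈ 7 × 213 × 0.64067 ≈ 955.24 mg.

955 mg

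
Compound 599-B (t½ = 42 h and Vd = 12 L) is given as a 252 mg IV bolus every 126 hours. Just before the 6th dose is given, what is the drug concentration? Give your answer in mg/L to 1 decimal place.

3.0 mg/L

f = (1/2)^(τ/t½) = (1/2)^(126/42) ≈ 0.1250.
C₀ = D/Vd = 252/12 ≈ 21.000 mg/L.
Before the 6th dose, 5 doses have been given. Superposition: Cmin = C₀·(f + f² + … + f^5).
≈ 21.000 × (0.1250 + 0.0156 + 0.0020 + 0.0002 + 0.0000) ≈ 21.000 × 0.1428 ≈ 2.999 mg/L.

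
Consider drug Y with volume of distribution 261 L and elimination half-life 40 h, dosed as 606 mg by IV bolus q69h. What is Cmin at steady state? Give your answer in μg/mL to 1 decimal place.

1.0 μg/mL

τ/t½ = 69/40 ≈ 1.725, so fraction remaining f = (1/2)^(69/40) ≈ 0.3025.
Single-dose peak C₀ = D/Vd = 606/261 ≈ 2.322 μg/mL.
Steady-state trough Cmin,ss = C₀·f/(1−f) ≈ 2.322 × 0.3025/0.6975 ≈ 1.007 μg/mL.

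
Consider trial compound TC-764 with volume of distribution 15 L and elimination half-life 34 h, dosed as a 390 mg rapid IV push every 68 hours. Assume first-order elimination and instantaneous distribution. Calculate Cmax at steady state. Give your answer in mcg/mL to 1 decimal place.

The dosing interval is 2 half-lives, so f = 2^(−2) = 0.25.
Accumulation ratio R = 1/(1 − f) = 1/0.75 = 4/3.
Single-dose peak C₀ = D/Vd = 390/15 = 26 mcg/mL.
Steady-state peak Cmax,ss = C₀·R = 26 × 4/3 ≈ 34.667 mcg/mL.

34.7 mcg/mL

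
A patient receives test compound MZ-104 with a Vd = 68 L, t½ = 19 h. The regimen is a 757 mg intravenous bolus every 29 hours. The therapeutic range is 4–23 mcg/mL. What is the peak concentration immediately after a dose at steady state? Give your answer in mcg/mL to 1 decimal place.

τ/t½ = 29/19 ≈ 1.5263, so fraction remaining f = (1/2)^(29/19) ≈ 0.3472.
At steady state, accumulation factor R = 1/(1 − e^(−kτ)) ≈ 1.5319.
Each bolus raises the concentration by D/Vd = 757/68 ≈ 11.132 mcg/mL.
Cmax,ss = C₀/(1 − f) ≈ 11.132/0.6528 ≈ 17.053 mcg/mL.
Peak 17.1 mcg/mL vs MTC 23 mcg/mL: below toxic threshold.

17.1 mcg/mL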